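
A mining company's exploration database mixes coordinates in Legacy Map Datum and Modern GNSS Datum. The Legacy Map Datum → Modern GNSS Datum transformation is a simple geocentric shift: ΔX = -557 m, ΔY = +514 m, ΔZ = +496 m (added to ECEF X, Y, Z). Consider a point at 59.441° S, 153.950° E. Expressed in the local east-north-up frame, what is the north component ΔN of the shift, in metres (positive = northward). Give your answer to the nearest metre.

ΔN = 877 m

At φ = -59.441°, λ = 153.950°: sin φ = -0.861106, cos φ = 0.508425, sin λ = 0.439155, cos λ = -0.898411.
ΔN = −sin φ cos λ·ΔX − sin φ sin λ·ΔY + cos φ·ΔZ = −(-0.861106)(-0.898411)(-557) − (-0.861106)(0.439155)(514) + (0.508425)(496) = 877.46 m.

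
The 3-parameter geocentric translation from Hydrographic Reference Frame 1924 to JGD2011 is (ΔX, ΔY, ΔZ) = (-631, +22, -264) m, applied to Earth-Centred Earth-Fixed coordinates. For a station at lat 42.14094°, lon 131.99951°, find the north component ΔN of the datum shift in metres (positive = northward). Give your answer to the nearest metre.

ΔN = -490 m

At φ = 42.14094°, λ = 131.99951°: sin φ = 0.670957, cos φ = 0.741497, sin λ = 0.743151, cos λ = -0.669124.
ΔN = −sin φ cos λ·ΔX − sin φ sin λ·ΔY + cos φ·ΔZ = −(0.670957)(-0.669124)(-631) − (0.670957)(0.743151)(22) + (0.741497)(-264) = -490.01 m.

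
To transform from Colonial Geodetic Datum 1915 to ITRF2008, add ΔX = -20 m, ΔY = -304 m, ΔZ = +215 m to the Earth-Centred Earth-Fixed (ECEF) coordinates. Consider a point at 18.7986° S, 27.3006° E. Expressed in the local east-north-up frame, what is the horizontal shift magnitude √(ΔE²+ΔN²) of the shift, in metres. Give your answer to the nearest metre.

302 m

At φ = -18.7986°, λ = 27.3006°: sin φ = -0.322243, cos φ = 0.946657, sin λ = 0.458659, cos λ = 0.888612.
ΔE = −sin λ·ΔX + cos λ·ΔY = −(0.458659)·(-20) + (0.888612)·(-304) = -260.97 m.
ΔN = −sin φ cos λ·ΔX − sin φ sin λ·ΔY + cos φ·ΔZ = −(-0.322243)(0.888612)(-20) − (-0.322243)(0.458659)(-304) + (0.946657)(215) = 152.87 m.
Horizontal magnitude = √(ΔE² + ΔN²) = √((-260.97)² + 152.87²) = 302.44 m.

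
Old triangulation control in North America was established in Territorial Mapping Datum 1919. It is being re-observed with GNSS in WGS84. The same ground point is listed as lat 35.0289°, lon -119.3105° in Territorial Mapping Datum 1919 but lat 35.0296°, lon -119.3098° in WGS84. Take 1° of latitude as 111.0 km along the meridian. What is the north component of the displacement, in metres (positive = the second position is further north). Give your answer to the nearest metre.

ΔN = 78 m

Δφ = 35.0296° − 35.0289° = +0.0007°; Δλ = -119.3098° − -119.3105° = +0.0007°.
ΔN = Δφ × 111000 = 77.7 m; ΔE = Δλ × 111000 × cos(35.0289°) = +0.0007 × 111000 × 0.818863 = 63.6 m.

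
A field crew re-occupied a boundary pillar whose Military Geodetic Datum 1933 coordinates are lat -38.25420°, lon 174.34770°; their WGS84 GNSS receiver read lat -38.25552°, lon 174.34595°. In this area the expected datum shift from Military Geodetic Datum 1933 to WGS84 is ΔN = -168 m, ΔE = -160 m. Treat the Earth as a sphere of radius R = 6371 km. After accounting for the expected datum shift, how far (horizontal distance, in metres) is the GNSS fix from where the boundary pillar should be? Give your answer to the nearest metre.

22 m

Observed coordinate differences: Δφ = -0.00132°, Δλ = -0.00175°.
Converting to metres (1° lat = 111195 m, cos φ = 0.785272): observed ΔN = -146.8 m, observed ΔE = -152.8 m.
Subtracting the expected shift leaves a residual of -146.8 − (-168) = 21.2 m north and -152.8 − (-160) = 7.2 m east.
Residual distance = √(21.2² + 7.2²) = 22.4 m.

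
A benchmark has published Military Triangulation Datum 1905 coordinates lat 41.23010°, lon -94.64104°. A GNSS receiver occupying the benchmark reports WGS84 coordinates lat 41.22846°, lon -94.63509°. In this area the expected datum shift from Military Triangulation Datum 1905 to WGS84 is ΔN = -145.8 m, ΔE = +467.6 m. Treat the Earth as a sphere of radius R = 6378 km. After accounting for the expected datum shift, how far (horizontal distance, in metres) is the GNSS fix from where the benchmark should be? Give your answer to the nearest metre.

48 m

Observed coordinate differences: Δφ = -0.00164°, Δλ = +0.00595°.
Converting to metres (1° lat = 111317 m, cos φ = 0.752069): observed ΔN = -182.6 m, observed ΔE = 498.1 m.
Subtracting the expected shift leaves a residual of -182.6 − (-145.8) = -36.8 m north and 498.1 − (467.6) = 30.5 m east.
Residual distance = √((-36.8)² + 30.5²) = 47.8 m.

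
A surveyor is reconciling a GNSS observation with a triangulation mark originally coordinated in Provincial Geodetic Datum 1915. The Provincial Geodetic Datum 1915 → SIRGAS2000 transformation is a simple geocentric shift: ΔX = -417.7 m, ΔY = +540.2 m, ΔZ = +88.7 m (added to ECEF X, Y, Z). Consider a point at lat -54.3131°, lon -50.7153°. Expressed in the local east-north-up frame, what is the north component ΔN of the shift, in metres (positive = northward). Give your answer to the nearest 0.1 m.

At φ = -54.3131°, λ = -50.7153°: sin φ = -0.812217, cos φ = 0.583356, sin λ = -0.774009, cos λ = 0.633174.
ΔN = −sin φ cos λ·ΔX − sin φ sin λ·ΔY + cos φ·ΔZ = −(-0.812217)(0.633174)(-417.7) − (-0.812217)(-0.774009)(540.2) + (0.583356)(88.7) = -502.67 m.

ΔN = -502.7 m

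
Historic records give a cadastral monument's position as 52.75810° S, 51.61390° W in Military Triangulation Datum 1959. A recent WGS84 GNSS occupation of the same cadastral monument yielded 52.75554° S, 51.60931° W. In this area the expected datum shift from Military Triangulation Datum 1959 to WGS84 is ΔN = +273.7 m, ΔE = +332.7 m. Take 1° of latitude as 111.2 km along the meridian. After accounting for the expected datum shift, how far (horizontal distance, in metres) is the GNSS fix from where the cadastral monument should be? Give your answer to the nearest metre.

Observed coordinate differences: Δφ = +0.00256°, Δλ = +0.00459°.
Converting to metres (1° lat = 111200 m, cos φ = 0.605181): observed ΔN = 284.7 m, observed ΔE = 308.9 m.
Subtracting the expected shift leaves a residual of 284.7 − (273.7) = 11.0 m north and 308.9 − (332.7) = -23.8 m east.
Residual distance = √(11.0² + (-23.8)²) = 26.2 m.

26 m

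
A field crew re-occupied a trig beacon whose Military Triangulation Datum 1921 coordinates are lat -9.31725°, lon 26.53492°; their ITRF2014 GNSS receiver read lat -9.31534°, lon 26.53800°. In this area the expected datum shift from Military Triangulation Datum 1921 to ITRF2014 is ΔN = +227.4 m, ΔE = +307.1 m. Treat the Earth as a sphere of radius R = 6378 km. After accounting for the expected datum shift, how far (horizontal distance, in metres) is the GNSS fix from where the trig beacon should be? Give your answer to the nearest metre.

Observed coordinate differences: Δφ = +0.00191°, Δλ = +0.00308°.
Converting to metres (1° lat = 111317 m, cos φ = 0.986807): observed ΔN = 212.6 m, observed ΔE = 338.3 m.
Subtracting the expected shift leaves a residual of 212.6 − (227.4) = -14.8 m north and 338.3 − (307.1) = 31.2 m east.
Residual distance = √((-14.8)² + 31.2²) = 34.6 m.

35 m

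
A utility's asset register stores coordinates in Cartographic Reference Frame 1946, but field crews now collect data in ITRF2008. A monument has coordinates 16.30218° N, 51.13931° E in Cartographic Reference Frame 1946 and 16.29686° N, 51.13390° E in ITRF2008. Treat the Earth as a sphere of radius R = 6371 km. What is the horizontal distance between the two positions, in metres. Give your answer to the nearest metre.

827 m

Δφ = 16.29686° − 16.30218° = -0.00532°; Δλ = 51.13390° − 51.13931° = -0.00541°.
1° along a meridian = πR/180 = 111195 m.
ΔN = Δφ × 111195 = -591.6 m; ΔE = Δλ × 111195 × cos(16.30218°) = -0.00541 × 111195 × 0.959795 = -577.4 m.
Distance = √(ΔE² + ΔN²) = √((-577.4)² + (-591.6)²) = 826.6 m.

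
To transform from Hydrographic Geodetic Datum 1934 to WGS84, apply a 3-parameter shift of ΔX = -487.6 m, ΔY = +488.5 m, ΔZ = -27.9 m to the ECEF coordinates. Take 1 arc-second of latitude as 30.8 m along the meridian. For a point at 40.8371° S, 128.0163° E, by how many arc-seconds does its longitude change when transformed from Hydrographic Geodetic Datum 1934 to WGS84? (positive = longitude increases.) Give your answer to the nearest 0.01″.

Δλ = 3.57″

sin φ = -0.653911, cos φ = 0.756572, sin λ = 0.787836, cos λ = -0.615886.
East component: ΔE = −sin λ·ΔX + cos λ·ΔY = −(0.787836)(-487.6) + (-0.615886)(488.5) = 83.29 m.
1° of latitude spans 3600 × 30.80 = 110880 m; at latitude φ, 1° of longitude spans that × cos φ = 83888.7 m, so Δλ = 83.29 / 83888.7 × 3600 = 3.574″.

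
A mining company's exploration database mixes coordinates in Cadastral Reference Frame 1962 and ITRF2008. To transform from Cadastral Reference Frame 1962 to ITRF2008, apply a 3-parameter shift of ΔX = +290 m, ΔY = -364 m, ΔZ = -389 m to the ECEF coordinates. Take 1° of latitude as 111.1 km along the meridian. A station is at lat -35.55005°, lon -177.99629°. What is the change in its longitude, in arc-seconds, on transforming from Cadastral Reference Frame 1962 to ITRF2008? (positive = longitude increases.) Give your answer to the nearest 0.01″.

Δλ = 14.89″

sin φ = -0.581414, cos φ = 0.813608, sin λ = -0.034964, cos λ = -0.999389.
East component: ΔE = −sin λ·ΔX + cos λ·ΔY = −(-0.034964)(290) + (-0.999389)(-364) = 373.92 m.
1° of latitude spans 111100 m; at latitude φ, 1° of longitude spans that × cos φ = 90391.8 m, so Δλ = 373.92 / 90391.8 × 3600 = 14.892″.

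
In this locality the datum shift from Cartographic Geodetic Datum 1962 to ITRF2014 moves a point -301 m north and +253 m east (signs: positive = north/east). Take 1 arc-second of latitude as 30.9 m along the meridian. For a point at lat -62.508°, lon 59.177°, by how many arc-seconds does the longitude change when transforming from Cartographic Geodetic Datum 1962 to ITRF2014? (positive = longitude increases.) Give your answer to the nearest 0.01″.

Δλ = 17.74″

At latitude -62.508°, cos φ = 0.461625.
1″ of longitude at this latitude = 30.90 × cos φ = 14.2642 m, so Δλ = 253.0 / 14.2642 = 17.737″.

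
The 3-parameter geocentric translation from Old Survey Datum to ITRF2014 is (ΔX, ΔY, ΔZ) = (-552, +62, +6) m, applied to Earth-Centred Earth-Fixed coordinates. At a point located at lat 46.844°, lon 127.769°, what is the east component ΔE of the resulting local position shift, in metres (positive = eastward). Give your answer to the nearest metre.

ΔE = 398 m

At φ = 46.844°, λ = 127.769°: sin φ = 0.729494, cos φ = 0.683987, sin λ = 0.790487, cos λ = -0.612479.
ΔE = −sin λ·ΔX + cos λ·ΔY = −(0.790487)·(-552) + (-0.612479)·(62) = 398.37 m.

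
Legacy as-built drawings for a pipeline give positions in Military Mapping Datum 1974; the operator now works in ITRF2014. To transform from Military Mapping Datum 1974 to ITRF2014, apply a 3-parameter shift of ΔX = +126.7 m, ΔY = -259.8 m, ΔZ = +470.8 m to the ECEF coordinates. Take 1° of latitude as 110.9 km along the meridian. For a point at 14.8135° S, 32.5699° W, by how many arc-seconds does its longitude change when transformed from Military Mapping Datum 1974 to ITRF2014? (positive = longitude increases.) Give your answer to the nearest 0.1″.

sin φ = -0.255674, cos φ = 0.966763, sin λ = -0.538328, cos λ = 0.842735.
East component: ΔE = −sin λ·ΔX + cos λ·ΔY = −(-0.538328)(126.7) + (0.842735)(-259.8) = -150.74 m.
1° of latitude spans 110900 m; at latitude φ, 1° of longitude spans that × cos φ = 107214.0 m, so Δλ = -150.74 / 107214.0 × 3600 = -5.061″.

Δλ = -5.1″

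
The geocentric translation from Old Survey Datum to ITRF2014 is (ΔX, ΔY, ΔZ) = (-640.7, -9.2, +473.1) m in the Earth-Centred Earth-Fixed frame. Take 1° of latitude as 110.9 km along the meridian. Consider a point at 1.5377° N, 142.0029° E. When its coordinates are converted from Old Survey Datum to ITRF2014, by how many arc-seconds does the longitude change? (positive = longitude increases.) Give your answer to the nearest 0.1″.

Δλ = 13.0″

sin φ = 0.026835, cos φ = 0.999640, sin λ = 0.615622, cos λ = -0.788042.
East component: ΔE = −sin λ·ΔX + cos λ·ΔY = −(0.615622)(-640.7) + (-0.788042)(-9.2) = 401.68 m.
1° of latitude spans 110900 m; at latitude φ, 1° of longitude spans that × cos φ = 110860.1 m, so Δλ = 401.68 / 110860.1 × 3600 = 13.044″.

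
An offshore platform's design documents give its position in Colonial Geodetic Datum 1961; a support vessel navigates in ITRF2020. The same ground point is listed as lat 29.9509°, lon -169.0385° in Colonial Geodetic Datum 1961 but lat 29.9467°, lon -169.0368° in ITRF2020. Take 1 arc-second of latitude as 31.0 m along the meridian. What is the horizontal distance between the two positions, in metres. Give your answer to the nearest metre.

Δφ = 29.9467° − 29.9509° = -0.0042°; Δλ = -169.0368° − -169.0385° = +0.0017°.
1° of latitude = 3600 × 31.00 = 111600 m.
ΔN = Δφ × 111600 = -468.7 m; ΔE = Δλ × 111600 × cos(29.9509°) = +0.0017 × 111600 × 0.866454 = 164.4 m.
Distance = √(ΔE² + ΔN²) = √(164.4² + (-468.7)²) = 496.7 m.

497 m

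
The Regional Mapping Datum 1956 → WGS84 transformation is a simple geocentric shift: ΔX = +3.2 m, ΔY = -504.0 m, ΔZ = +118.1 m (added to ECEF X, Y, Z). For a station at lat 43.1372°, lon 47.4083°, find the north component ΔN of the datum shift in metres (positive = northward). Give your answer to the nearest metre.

ΔN = 338 m

The local north axis is (−sin φ cos λ, −sin φ sin λ, cos φ), giving ΔN = -1.481 + 253.699 + 86.180 = 338.40 m.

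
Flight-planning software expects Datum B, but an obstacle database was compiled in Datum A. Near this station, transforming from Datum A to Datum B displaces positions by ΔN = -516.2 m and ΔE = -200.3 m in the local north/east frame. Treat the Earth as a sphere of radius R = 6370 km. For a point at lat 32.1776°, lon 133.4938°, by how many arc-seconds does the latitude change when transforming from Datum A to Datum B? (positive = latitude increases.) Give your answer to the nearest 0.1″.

On a sphere of radius R, 1 rad of latitude = R, so Δφ = ΔN / R = -516.2 / 6370000 = -8.1036e-05 rad = -16.715″.

Δφ = -16.7″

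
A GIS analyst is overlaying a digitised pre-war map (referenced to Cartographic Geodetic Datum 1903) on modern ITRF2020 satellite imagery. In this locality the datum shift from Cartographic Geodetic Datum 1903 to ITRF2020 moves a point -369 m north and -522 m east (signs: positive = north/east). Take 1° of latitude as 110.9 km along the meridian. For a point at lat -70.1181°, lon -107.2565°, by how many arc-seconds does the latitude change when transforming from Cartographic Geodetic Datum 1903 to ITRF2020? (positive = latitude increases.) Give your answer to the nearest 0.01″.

Δφ = -11.98″

1° of latitude = 110.9 km, so Δφ = -369.0 / 110900 = -0.0033273° = -11.978″.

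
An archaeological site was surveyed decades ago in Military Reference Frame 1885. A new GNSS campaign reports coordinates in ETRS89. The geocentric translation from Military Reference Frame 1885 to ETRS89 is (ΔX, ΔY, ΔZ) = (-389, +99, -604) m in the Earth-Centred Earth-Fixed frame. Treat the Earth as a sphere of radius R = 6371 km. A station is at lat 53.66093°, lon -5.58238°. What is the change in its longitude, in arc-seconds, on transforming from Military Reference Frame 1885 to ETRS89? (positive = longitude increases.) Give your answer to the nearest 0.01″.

sin φ = 0.805524, cos φ = 0.592563, sin λ = -0.097277, cos λ = 0.995257.
East component: ΔE = −sin λ·ΔX + cos λ·ΔY = −(-0.097277)(-389) + (0.995257)(99) = 60.69 m.
1° of latitude spans πR/180 = 111195 m; at latitude φ, 1° of longitude spans that × cos φ = 65890.0 m, so Δλ = 60.69 / 65890.0 × 3600 = 3.316″.

Δλ = 3.32″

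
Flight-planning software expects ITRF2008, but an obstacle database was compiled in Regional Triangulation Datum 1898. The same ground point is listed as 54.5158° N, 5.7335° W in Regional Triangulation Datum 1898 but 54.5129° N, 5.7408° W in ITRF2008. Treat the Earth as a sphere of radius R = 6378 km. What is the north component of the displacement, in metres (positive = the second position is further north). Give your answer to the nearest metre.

Δφ = 54.5129° − 54.5158° = -0.0029°; Δλ = -5.7408° − -5.7335° = -0.0073°.
1° along a meridian = πR/180 = 111317 m.
ΔN = Δφ × 111317 = -322.8 m; ΔE = Δλ × 111317 × cos(54.5158°) = -0.0073 × 111317 × 0.580478 = -471.7 m.

ΔN = -323 m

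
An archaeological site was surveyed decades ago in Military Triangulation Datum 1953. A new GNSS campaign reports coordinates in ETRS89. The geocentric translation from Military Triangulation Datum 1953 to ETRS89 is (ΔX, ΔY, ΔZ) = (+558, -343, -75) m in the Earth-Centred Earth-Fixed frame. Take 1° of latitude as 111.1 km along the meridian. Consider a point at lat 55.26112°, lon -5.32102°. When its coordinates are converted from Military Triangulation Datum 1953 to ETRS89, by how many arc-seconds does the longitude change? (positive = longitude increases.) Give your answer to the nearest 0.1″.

Δλ = -16.5″

sin φ = 0.821758, cos φ = 0.569837, sin λ = -0.092736, cos λ = 0.995691.
East component: ΔE = −sin λ·ΔX + cos λ·ΔY = −(-0.092736)(558) + (0.995691)(-343) = -289.78 m.
1° of latitude spans 111100 m; at latitude φ, 1° of longitude spans that × cos φ = 63308.9 m, so Δλ = -289.78 / 63308.9 × 3600 = -16.478″.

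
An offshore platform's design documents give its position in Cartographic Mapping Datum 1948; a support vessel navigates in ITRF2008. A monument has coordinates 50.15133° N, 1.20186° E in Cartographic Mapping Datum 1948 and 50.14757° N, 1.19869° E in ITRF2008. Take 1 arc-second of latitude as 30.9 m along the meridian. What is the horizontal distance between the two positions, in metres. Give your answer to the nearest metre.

475 m

Δφ = 50.14757° − 50.15133° = -0.00376°; Δλ = 1.19869° − 1.20186° = -0.00317°.
1° of latitude = 3600 × 30.90 = 111240 m.
ΔN = Δφ × 111240 = -418.3 m; ΔE = Δλ × 111240 × cos(50.15133°) = -0.00317 × 111240 × 0.640762 = -226.0 m.
Distance = √(ΔE² + ΔN²) = √((-226.0)² + (-418.3)²) = 475.4 m.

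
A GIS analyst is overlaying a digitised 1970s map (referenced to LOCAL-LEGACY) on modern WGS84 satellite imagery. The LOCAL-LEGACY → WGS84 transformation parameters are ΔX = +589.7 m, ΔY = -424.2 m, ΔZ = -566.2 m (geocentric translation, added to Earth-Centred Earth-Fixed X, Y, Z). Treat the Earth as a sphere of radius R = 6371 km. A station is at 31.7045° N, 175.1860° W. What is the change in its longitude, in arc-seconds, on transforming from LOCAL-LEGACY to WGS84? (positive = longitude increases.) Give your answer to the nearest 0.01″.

Δλ = 17.97″

sin φ = 0.525538, cos φ = 0.850770, sin λ = -0.083921, cos λ = -0.996472.
East component: ΔE = −sin λ·ΔX + cos λ·ΔY = −(-0.083921)(589.7) + (-0.996472)(-424.2) = 472.19 m.
1° of latitude spans πR/180 = 111195 m; at latitude φ, 1° of longitude spans that × cos φ = 94601.3 m, so Δλ = 472.19 / 94601.3 × 3600 = 17.969″.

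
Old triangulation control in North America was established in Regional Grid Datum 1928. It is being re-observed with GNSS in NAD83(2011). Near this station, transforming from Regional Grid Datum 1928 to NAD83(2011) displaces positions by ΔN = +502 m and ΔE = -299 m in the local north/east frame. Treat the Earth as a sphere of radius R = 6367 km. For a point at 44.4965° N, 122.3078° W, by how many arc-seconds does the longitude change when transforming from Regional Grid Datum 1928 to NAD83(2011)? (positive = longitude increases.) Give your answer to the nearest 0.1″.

At latitude 44.4965°, cos φ = 0.713293.
One radian of longitude at latitude φ spans R cos φ, so Δλ = ΔE / (R cos φ) = -299.0 / (6367000 × 0.713293) = -6.5837e-05 rad = -13.580″.

Δλ = -13.6″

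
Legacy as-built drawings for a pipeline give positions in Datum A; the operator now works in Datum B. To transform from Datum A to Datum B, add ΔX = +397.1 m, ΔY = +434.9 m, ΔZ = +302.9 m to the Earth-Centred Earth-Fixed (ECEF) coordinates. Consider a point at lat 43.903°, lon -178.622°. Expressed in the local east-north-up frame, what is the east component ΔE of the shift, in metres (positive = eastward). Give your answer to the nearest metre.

ΔE = -425 m

At φ = 43.903°, λ = -178.622°: sin φ = 0.693440, cos φ = 0.720515, sin λ = -0.024048, cos λ = -0.999711.
ΔE = −sin λ·ΔX + cos λ·ΔY = −(-0.024048)·(397.1) + (-0.999711)·(434.9) = -425.22 m.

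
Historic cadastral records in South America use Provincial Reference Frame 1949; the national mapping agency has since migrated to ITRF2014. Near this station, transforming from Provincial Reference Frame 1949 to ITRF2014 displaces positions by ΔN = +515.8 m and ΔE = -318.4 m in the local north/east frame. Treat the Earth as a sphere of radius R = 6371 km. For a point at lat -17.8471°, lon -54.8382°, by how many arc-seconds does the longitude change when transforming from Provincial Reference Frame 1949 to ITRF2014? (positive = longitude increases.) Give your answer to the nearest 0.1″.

At latitude -17.8471°, cos φ = 0.951878.
One radian of longitude at latitude φ spans R cos φ, so Δλ = ΔE / (R cos φ) = -318.4 / (6371000 × 0.951878) = -5.2503e-05 rad = -10.830″.

Δλ = -10.8″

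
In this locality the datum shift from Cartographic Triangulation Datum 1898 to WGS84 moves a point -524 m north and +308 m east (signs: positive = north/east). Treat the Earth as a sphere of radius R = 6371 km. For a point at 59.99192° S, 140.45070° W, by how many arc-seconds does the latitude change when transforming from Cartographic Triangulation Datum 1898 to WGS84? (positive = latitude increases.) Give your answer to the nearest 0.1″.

Δφ = -17.0″

On a sphere of radius R, 1 rad of latitude = R, so Δφ = ΔN / R = -524.0 / 6371000 = -8.2248e-05 rad = -16.965″.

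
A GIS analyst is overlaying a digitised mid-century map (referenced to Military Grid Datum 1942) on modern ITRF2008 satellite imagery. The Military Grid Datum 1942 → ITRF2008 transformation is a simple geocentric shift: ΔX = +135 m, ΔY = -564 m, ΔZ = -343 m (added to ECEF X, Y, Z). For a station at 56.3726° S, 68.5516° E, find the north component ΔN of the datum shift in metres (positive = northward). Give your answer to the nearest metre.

At φ = -56.3726°, λ = 68.5516°: sin φ = -0.832657, cos φ = 0.553790, sin λ = 0.930747, cos λ = 0.365663.
ΔN = −sin φ cos λ·ΔX − sin φ sin λ·ΔY + cos φ·ΔZ = −(-0.832657)(0.365663)(135) − (-0.832657)(0.930747)(-564) + (0.553790)(-343) = -585.94 m.

ΔN = -586 m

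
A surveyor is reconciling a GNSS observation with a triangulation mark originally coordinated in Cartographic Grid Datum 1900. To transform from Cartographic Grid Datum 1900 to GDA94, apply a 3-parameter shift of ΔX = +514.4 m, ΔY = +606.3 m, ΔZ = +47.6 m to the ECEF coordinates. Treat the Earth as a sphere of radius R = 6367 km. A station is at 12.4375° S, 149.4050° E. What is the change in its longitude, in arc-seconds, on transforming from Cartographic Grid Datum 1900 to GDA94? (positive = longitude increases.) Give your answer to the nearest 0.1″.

Δλ = -26.0″

sin φ = -0.215375, cos φ = 0.976532, sin λ = 0.508966, cos λ = -0.860786.
East component: ΔE = −sin λ·ΔX + cos λ·ΔY = −(0.508966)(514.4) + (-0.860786)(606.3) = -783.71 m.
1° of latitude spans πR/180 = 111125 m; at latitude φ, 1° of longitude spans that × cos φ = 108517.2 m, so Δλ = -783.71 / 108517.2 × 3600 = -25.999″.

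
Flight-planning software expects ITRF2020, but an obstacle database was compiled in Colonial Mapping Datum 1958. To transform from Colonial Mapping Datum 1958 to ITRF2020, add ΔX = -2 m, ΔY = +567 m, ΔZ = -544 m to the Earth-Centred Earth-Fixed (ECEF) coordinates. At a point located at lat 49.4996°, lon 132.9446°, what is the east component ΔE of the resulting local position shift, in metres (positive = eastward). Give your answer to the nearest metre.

ΔE = -385 m

At φ = 49.4996°, λ = 132.9446°: sin φ = 0.760401, cos φ = 0.649453, sin λ = 0.732013, cos λ = -0.681291.
ΔE = −sin λ·ΔX + cos λ·ΔY = −(0.732013)·(-2) + (-0.681291)·(567) = -384.83 m.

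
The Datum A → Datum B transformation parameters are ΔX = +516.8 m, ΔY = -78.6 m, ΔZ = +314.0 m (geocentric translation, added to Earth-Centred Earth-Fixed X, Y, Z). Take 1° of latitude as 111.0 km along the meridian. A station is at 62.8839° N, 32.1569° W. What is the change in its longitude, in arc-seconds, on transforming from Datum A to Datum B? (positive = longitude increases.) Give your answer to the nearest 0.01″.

sin φ = 0.890085, cos φ = 0.455795, sin λ = -0.532240, cos λ = 0.846594.
East component: ΔE = −sin λ·ΔX + cos λ·ΔY = −(-0.532240)(516.8) + (0.846594)(-78.6) = 208.52 m.
1° of latitude spans 111000 m; at latitude φ, 1° of longitude spans that × cos φ = 50593.2 m, so Δλ = 208.52 / 50593.2 × 3600 = 14.837″.

Δλ = 14.84″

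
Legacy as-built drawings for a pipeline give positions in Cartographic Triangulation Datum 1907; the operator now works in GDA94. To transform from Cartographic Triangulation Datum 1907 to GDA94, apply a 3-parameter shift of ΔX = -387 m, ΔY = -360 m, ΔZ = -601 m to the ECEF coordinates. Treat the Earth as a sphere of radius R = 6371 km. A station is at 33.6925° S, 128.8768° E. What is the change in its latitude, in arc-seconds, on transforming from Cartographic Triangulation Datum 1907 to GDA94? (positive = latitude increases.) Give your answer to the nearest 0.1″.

sin φ = -0.554736, cos φ = 0.832027, sin λ = 0.778497, cos λ = -0.627648.
North component: ΔN = −sin φ cos λ·ΔX − sin φ sin λ·ΔY + cos φ·ΔZ = −(-0.554736)(-0.627648)(-387) − (-0.554736)(0.778497)(-360) + (0.832027)(-601) = -520.77 m.
1° of latitude spans πR/180 = 111195 m, so Δφ = -520.77 / 111195 × 3600 = -16.860″.

Δφ = -16.9″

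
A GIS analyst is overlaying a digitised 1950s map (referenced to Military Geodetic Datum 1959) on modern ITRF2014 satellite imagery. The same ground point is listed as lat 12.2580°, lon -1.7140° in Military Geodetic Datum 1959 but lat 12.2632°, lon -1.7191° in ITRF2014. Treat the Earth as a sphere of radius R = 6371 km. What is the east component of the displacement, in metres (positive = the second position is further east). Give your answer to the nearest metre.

ΔE = -554 m

Δφ = 12.2632° − 12.2580° = +0.0052°; Δλ = -1.7191° − -1.7140° = -0.0051°.
1° along a meridian = πR/180 = 111195 m.
ΔN = Δφ × 111195 = 578.2 m; ΔE = Δλ × 111195 × cos(12.2580°) = -0.0051 × 111195 × 0.977201 = -554.2 m.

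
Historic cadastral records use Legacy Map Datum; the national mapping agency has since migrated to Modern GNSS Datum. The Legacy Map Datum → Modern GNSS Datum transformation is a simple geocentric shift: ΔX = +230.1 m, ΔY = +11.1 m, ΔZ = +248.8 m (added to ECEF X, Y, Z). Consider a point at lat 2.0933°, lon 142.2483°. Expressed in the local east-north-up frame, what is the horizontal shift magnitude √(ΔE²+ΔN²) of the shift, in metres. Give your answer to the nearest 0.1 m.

The local east axis at (φ, λ) is (−sin λ, cos λ, 0), so ΔE = −sin(142.2483°)·230.1 + cos(142.2483°)·11.1 = -149.65 m.
The local north axis is (−sin φ cos λ, −sin φ sin λ, cos φ), giving ΔN = 6.645 − 0.248 + 248.634 = 255.03 m.
Horizontal magnitude = √(ΔE² + ΔN²) = √((-149.65)² + 255.03²) = 295.70 m.

295.7 m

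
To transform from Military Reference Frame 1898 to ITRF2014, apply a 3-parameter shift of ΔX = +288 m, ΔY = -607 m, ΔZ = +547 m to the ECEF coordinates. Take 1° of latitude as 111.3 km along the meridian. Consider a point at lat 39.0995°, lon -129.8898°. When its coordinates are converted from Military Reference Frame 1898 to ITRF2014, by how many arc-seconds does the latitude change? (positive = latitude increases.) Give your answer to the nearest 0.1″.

Δφ = 8.0″

sin φ = 0.630669, cos φ = 0.776052, sin λ = -0.767279, cos λ = -0.641313.
North component: ΔN = −sin φ cos λ·ΔX − sin φ sin λ·ΔY + cos φ·ΔZ = −(0.630669)(-0.641313)(288) − (0.630669)(-0.767279)(-607) + (0.776052)(547) = 247.26 m.
1° of latitude spans 111300 m, so Δφ = 247.26 / 111300 × 3600 = 7.998″.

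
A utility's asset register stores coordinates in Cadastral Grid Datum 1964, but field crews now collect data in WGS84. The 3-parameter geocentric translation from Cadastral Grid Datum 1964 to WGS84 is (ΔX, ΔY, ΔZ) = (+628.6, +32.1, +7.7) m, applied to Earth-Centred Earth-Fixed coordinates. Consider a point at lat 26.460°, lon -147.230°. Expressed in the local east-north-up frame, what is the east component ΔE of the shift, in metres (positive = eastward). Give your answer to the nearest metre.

The local east axis at (φ, λ) is (−sin λ, cos λ, 0), so ΔE = −sin(-147.230°)·628.6 + cos(-147.230°)·32.1 = 313.25 m.

ΔE = 313 m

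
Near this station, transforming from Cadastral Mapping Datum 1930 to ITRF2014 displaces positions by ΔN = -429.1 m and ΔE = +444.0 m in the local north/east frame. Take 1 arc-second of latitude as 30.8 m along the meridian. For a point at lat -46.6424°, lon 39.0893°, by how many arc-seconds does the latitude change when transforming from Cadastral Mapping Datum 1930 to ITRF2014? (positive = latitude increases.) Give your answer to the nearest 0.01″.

Δφ = -13.93″

1″ of latitude = 30.80 m, so Δφ = -429.1 / 30.80 = -13.932″.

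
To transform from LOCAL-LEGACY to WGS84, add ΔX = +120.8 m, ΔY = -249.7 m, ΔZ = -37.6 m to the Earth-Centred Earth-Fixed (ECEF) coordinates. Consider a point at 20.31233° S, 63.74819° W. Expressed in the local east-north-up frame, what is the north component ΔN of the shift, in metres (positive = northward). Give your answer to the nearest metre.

At φ = -20.31233°, λ = -63.74819°: sin φ = -0.347137, cos φ = 0.937814, sin λ = -0.896859, cos λ = 0.442317.
ΔN = −sin φ cos λ·ΔX − sin φ sin λ·ΔY + cos φ·ΔZ = −(-0.347137)(0.442317)(120.8) − (-0.347137)(-0.896859)(-249.7) + (0.937814)(-37.6) = 61.03 m.

ΔN = 61 m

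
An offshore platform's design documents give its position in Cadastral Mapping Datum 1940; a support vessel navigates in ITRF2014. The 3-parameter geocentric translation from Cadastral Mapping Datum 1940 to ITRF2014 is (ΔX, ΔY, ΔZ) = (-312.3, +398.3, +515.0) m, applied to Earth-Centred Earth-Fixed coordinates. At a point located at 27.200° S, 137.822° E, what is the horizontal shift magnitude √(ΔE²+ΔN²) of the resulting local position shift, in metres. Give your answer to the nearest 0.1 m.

The local east axis at (φ, λ) is (−sin λ, cos λ, 0), so ΔE = −sin(137.822°)·(-312.3) + cos(137.822°)·398.3 = -85.48 m.
The local north axis is (−sin φ cos λ, −sin φ sin λ, cos φ), giving ΔN = 105.788 + 122.243 + 458.049 = 686.08 m.
Horizontal magnitude = √(ΔE² + ΔN²) = √((-85.48)² + 686.08²) = 691.38 m.

691.4 m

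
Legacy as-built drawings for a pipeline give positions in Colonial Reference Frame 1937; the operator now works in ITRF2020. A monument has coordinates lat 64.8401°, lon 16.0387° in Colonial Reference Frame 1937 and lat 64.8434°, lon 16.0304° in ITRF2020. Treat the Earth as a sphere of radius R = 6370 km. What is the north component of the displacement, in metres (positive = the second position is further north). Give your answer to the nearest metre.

ΔN = 367 m

Δφ = 64.8434° − 64.8401° = +0.0033°; Δλ = 16.0304° − 16.0387° = -0.0083°.
1° along a meridian = πR/180 = 111177 m.
ΔN = Δφ × 111177 = 366.9 m; ΔE = Δλ × 111177 × cos(64.8401°) = -0.0083 × 111177 × 0.425146 = -392.3 m.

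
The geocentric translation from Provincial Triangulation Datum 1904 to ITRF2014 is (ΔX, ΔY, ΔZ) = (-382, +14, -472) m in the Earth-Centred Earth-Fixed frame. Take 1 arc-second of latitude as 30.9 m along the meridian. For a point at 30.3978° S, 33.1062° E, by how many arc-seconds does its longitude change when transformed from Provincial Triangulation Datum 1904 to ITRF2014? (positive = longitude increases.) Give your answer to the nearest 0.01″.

Δλ = 8.27″

sin φ = -0.506001, cos φ = 0.862533, sin λ = 0.546193, cos λ = 0.837660.
East component: ΔE = −sin λ·ΔX + cos λ·ΔY = −(0.546193)(-382) + (0.837660)(14) = 220.37 m.
1° of latitude spans 3600 × 30.90 = 111240 m; at latitude φ, 1° of longitude spans that × cos φ = 95948.2 m, so Δλ = 220.37 / 95948.2 × 3600 = 8.268″.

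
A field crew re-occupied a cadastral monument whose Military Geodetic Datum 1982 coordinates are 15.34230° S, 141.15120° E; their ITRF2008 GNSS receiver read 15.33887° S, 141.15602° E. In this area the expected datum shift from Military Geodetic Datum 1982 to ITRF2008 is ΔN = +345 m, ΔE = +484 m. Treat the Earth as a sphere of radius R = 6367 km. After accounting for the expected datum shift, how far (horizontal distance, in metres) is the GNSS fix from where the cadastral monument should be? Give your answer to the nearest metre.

49 m

Observed coordinate differences: Δφ = +0.00343°, Δλ = +0.00482°.
Converting to metres (1° lat = 111125 m, cos φ = 0.964362): observed ΔN = 381.2 m, observed ΔE = 516.5 m.
Subtracting the expected shift leaves a residual of 381.2 − (345) = 36.2 m north and 516.5 − (484) = 32.5 m east.
Residual distance = √(36.2² + 32.5²) = 48.6 m.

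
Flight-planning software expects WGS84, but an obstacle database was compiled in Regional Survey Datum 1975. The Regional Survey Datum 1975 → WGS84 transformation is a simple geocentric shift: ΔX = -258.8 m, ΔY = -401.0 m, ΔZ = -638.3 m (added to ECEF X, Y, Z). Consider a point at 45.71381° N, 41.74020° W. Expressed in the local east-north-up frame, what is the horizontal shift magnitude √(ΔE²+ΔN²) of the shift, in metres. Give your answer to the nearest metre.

The local east axis at (φ, λ) is (−sin λ, cos λ, 0), so ΔE = −sin(-41.74020°)·(-258.8) + cos(-41.74020°)·(-401.0) = -471.51 m.
The local north axis is (−sin φ cos λ, −sin φ sin λ, cos φ), giving ΔN = 138.239 − 191.112 − 445.688 = -498.56 m.
Horizontal magnitude = √(ΔE² + ΔN²) = √((-471.51)² + (-498.56)²) = 686.21 m.

686 m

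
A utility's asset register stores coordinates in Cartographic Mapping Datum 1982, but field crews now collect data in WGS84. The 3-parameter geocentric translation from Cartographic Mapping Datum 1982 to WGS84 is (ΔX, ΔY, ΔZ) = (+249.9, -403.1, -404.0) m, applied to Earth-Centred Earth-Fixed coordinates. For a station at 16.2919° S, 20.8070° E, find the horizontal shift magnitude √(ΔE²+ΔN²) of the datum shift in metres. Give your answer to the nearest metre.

590 m

At φ = -16.2919°, λ = 20.8070°: sin φ = -0.280531, cos φ = 0.959845, sin λ = 0.355221, cos λ = 0.934782.
ΔE = −sin λ·ΔX + cos λ·ΔY = −(0.355221)·(249.9) + (0.934782)·(-403.1) = -465.58 m.
ΔN = −sin φ cos λ·ΔX − sin φ sin λ·ΔY + cos φ·ΔZ = −(-0.280531)(0.934782)(249.9) − (-0.280531)(0.355221)(-403.1) + (0.959845)(-404.0) = -362.41 m.
Horizontal magnitude = √(ΔE² + ΔN²) = √((-465.58)² + (-362.41)²) = 590.01 m.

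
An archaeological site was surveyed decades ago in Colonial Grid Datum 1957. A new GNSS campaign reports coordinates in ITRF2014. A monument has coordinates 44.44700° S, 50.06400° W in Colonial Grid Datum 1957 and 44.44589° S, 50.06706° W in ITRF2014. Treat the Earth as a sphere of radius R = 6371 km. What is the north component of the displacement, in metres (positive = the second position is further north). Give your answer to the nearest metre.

ΔN = 123 m

Δφ = -44.44589° − -44.44700° = +0.00111°; Δλ = -50.06706° − -50.06400° = -0.00306°.
1° along a meridian = πR/180 = 111195 m.
ΔN = Δφ × 111195 = 123.4 m; ΔE = Δλ × 111195 × cos(-44.44700°) = -0.00306 × 111195 × 0.713899 = -242.9 m.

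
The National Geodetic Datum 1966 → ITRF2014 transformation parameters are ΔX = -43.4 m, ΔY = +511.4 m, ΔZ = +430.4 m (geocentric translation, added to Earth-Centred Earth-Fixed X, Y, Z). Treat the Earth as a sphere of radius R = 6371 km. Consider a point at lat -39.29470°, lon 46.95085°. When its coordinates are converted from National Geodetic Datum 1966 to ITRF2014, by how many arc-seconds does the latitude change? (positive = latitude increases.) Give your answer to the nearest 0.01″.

sin φ = -0.633309, cos φ = 0.773899, sin λ = 0.730768, cos λ = 0.682625.
North component: ΔN = −sin φ cos λ·ΔX − sin φ sin λ·ΔY + cos φ·ΔZ = −(-0.633309)(0.682625)(-43.4) − (-0.633309)(0.730768)(511.4) + (0.773899)(430.4) = 551.00 m.
1° of latitude spans πR/180 = 111195 m, so Δφ = 551.00 / 111195 × 3600 = 17.839″.

Δφ = 17.84″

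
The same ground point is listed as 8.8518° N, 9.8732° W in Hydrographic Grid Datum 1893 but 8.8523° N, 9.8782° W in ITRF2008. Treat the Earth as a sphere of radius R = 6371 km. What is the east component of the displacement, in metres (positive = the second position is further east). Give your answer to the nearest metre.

ΔE = -549 m

Δφ = 8.8523° − 8.8518° = +0.0005°; Δλ = -9.8782° − -9.8732° = -0.0050°.
1° along a meridian = πR/180 = 111195 m.
ΔN = Δφ × 111195 = 55.6 m; ΔE = Δλ × 111195 × cos(8.8518°) = -0.0050 × 111195 × 0.988090 = -549.4 m.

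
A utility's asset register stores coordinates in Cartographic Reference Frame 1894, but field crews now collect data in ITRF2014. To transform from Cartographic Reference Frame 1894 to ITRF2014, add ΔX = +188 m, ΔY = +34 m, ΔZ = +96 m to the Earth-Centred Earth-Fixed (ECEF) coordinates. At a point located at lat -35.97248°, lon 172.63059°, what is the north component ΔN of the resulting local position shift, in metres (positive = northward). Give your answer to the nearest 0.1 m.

ΔN = -29.3 m

The local north axis is (−sin φ cos λ, −sin φ sin λ, cos φ), giving ΔN = -109.518 + 2.562 + 77.693 = -29.26 m.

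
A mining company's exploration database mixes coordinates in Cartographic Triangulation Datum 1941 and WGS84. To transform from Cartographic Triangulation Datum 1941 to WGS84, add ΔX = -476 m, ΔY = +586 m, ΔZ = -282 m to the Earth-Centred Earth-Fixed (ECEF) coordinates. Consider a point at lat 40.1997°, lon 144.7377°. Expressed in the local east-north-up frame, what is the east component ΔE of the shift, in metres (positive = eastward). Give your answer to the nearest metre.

The local east axis at (φ, λ) is (−sin λ, cos λ, 0), so ΔE = −sin(144.7377°)·(-476) + cos(144.7377°)·586 = -203.67 m.

ΔE = -204 m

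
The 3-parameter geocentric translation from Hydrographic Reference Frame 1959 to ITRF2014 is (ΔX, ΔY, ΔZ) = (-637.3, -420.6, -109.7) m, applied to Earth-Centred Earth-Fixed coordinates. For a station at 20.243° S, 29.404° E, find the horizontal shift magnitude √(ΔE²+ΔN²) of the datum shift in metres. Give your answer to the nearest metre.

370 m

At φ = -20.243°, λ = 29.404°: sin φ = -0.346002, cos φ = 0.938234, sin λ = 0.490965, cos λ = 0.871180.
ΔE = −sin λ·ΔX + cos λ·ΔY = −(0.490965)·(-637.3) + (0.871180)·(-420.6) = -53.53 m.
ΔN = −sin φ cos λ·ΔX − sin φ sin λ·ΔY + cos φ·ΔZ = −(-0.346002)(0.871180)(-637.3) − (-0.346002)(0.490965)(-420.6) + (0.938234)(-109.7) = -366.48 m.
Horizontal magnitude = √(ΔE² + ΔN²) = √((-53.53)² + (-366.48)²) = 370.36 m.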